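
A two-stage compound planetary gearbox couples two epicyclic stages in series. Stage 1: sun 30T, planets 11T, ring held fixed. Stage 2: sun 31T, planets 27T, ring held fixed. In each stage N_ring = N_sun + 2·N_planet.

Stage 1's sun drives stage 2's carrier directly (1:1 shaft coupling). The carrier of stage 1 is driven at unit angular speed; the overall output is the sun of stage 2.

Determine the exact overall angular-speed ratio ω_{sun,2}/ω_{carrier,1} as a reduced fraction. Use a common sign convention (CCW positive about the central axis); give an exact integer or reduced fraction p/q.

4756/465

Stage 1: N_ring = 30 + 2·11 = 52
Stage 1: 30(ω_s−ω_c) = −52(ω_r−ω_c),  ω_r=0, ω_c=1
Stage 1: ω_s = 1 − (52/30)(0−1) = 41/15
  ⇒ ω_s¹/ω_c¹ = 41/15
Stage 2: N_ring = 31 + 2·27 = 85
Stage 2: 31(ω_s−ω_c) = −85(ω_r−ω_c),  ω_r=0, ω_c=1
Stage 2: ω_s = 1 − (85/31)(0−1) = 116/31
  ⇒ ω_s²/ω_c² = 116/31
Coupling ω_c² = ω_s¹ ⇒ overall = 41/15 × 116/31 = 4756/465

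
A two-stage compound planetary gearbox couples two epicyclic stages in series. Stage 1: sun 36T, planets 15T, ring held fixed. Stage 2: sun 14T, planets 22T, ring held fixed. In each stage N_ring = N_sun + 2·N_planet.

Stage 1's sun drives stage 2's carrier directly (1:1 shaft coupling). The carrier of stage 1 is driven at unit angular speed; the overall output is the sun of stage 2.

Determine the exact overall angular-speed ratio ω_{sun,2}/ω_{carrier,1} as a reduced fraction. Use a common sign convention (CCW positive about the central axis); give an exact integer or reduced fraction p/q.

102/7

Stage 1: N_ring = 36 + 2·15 = 66
Stage 1: 36(ω_s−ω_c) = −66(ω_r−ω_c),  ω_r=0, ω_c=1
Stage 1: ω_s = 1 − (66/36)(0−1) = 17/6
  ⇒ ω_s¹/ω_c¹ = 17/6
Stage 2: N_ring = 14 + 2·22 = 58
Stage 2: 14(ω_s−ω_c) = −58(ω_r−ω_c),  ω_r=0, ω_c=1
Stage 2: ω_s = 1 − (58/14)(0−1) = 36/7
  ⇒ ω_s²/ω_c² = 36/7
Coupling ω_c² = ω_s¹ ⇒ overall = 17/6 × 36/7 = 102/7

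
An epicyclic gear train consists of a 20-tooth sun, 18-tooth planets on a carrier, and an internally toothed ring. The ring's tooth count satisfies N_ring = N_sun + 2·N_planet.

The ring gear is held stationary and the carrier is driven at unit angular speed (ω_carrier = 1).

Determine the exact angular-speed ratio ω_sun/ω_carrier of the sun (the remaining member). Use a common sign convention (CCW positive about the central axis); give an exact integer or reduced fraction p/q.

19/5

N_ring = 20 + 2·18 = 56
20(ω_s−ω_c) = −56(ω_r−ω_c),  ω_r=0, ω_c=1
ω_s = 1 − (56/20)(0−1) = 19/5
ω_s/ω_c = 19/5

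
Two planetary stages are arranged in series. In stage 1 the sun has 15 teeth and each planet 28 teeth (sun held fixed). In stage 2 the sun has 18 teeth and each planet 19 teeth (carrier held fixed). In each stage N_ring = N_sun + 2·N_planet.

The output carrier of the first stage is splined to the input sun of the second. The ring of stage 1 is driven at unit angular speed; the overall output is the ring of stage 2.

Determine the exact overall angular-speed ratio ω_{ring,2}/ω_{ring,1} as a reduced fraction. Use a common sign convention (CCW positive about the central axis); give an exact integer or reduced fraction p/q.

Stage 1: N_ring = 15 + 2·28 = 71
Stage 1: 15(ω_s−ω_c) = −71(ω_r−ω_c),  ω_s=0, ω_r=1
Stage 1: 15(0−ω_c) = −71(1−ω_c)  ⇒  86ω_c = 71  ⇒  ω_c = 71/86
  ⇒ ω_c¹/ω_r¹ = 71/86
Stage 2: N_ring = 18 + 2·19 = 56
Stage 2: 18(ω_s−ω_c) = −56(ω_r−ω_c),  ω_c=0, ω_s=1
Stage 2: ω_r = 0 − (18/56)(1−0) = -9/28
  ⇒ ω_r²/ω_s² = -9/28
Coupling ω_s² = ω_c¹ ⇒ overall = 71/86 × -9/28 = -639/2408

-639/2408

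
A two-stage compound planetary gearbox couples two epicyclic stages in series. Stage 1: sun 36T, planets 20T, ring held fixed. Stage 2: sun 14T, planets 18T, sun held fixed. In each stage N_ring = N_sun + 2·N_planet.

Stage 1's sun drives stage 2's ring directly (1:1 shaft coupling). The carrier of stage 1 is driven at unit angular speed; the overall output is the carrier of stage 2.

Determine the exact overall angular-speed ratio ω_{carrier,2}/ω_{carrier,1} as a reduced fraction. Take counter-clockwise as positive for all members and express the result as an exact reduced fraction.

Stage 1: N_ring = 36 + 2·20 = 76
Stage 1: 36(ω_s−ω_c) = −76(ω_r−ω_c),  ω_r=0, ω_c=1
Stage 1: ω_s = 1 − (76/36)(0−1) = 28/9
  ⇒ ω_s¹/ω_c¹ = 28/9
Stage 2: N_ring = 14 + 2·18 = 50
Stage 2: 14(ω_s−ω_c) = −50(ω_r−ω_c),  ω_s=0, ω_r=1
Stage 2: 14(0−ω_c) = −50(1−ω_c)  ⇒  64ω_c = 50  ⇒  ω_c = 25/32
  ⇒ ω_c²/ω_r² = 25/32
Coupling ω_r² = ω_s¹ ⇒ overall = 28/9 × 25/32 = 175/72

175/72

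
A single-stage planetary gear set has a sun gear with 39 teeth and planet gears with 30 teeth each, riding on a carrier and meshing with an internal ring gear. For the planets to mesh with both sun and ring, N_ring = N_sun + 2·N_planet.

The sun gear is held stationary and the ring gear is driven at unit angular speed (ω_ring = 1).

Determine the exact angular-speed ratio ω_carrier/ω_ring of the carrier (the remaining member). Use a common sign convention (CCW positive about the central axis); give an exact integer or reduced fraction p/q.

33/46

N_ring = 39 + 2·30 = 99
39(ω_s−ω_c) = −99(ω_r−ω_c),  ω_s=0, ω_r=1
39(0−ω_c) = −99(1−ω_c)  ⇒  138ω_c = 99  ⇒  ω_c = 33/46
ω_c/ω_r = 33/46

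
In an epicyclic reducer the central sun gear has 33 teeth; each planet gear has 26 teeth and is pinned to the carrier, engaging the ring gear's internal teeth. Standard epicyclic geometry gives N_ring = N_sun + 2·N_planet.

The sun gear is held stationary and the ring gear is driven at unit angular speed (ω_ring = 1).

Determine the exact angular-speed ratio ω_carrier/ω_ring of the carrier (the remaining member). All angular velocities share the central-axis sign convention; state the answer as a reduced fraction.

N_ring = 33 + 2·26 = 85
33(ω_s−ω_c) = −85(ω_r−ω_c),  ω_s=0, ω_r=1
33(0−ω_c) = −85(1−ω_c)  ⇒  118ω_c = 85  ⇒  ω_c = 85/118
ω_c/ω_r = 85/118

85/118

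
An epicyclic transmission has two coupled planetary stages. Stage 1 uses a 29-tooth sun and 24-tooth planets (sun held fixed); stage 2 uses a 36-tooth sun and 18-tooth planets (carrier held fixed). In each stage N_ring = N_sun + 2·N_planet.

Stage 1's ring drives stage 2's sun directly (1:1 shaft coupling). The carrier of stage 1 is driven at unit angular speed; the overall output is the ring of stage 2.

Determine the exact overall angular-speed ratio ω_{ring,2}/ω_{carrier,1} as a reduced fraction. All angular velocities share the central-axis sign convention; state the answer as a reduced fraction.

-53/77

Stage 1: N_ring = 29 + 2·24 = 77
Stage 1: 29(ω_s−ω_c) = −77(ω_r−ω_c),  ω_s=0, ω_c=1
Stage 1: ω_r = 1 − (29/77)(0−1) = 106/77
  ⇒ ω_r¹/ω_c¹ = 106/77
Stage 2: N_ring = 36 + 2·18 = 72
Stage 2: 36(ω_s−ω_c) = −72(ω_r−ω_c),  ω_c=0, ω_s=1
Stage 2: ω_r = 0 − (36/72)(1−0) = -1/2
  ⇒ ω_r²/ω_s² = -1/2
Coupling ω_s² = ω_r¹ ⇒ overall = 106/77 × -1/2 = -53/77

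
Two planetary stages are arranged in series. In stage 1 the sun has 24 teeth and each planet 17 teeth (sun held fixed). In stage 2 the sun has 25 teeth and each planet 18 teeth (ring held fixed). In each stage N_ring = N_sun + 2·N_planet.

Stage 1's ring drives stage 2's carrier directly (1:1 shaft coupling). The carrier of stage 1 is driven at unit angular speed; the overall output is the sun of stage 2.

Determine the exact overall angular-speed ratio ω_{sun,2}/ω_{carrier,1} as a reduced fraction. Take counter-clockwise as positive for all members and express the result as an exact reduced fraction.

3526/725

Stage 1: N_ring = 24 + 2·17 = 58
Stage 1: 24(ω_s−ω_c) = −58(ω_r−ω_c),  ω_s=0, ω_c=1
Stage 1: ω_r = 1 − (24/58)(0−1) = 41/29
  ⇒ ω_r¹/ω_c¹ = 41/29
Stage 2: N_ring = 25 + 2·18 = 61
Stage 2: 25(ω_s−ω_c) = −61(ω_r−ω_c),  ω_r=0, ω_c=1
Stage 2: ω_s = 1 − (61/25)(0−1) = 86/25
  ⇒ ω_s²/ω_c² = 86/25
Coupling ω_c² = ω_r¹ ⇒ overall = 41/29 × 86/25 = 3526/725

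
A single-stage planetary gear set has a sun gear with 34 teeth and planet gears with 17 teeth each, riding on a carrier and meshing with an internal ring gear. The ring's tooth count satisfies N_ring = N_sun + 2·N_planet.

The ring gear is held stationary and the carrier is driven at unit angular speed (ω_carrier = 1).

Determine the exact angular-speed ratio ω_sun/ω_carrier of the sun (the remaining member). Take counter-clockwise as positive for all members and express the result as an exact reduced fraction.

3

N_ring = 34 + 2·17 = 68
34(ω_s−ω_c) = −68(ω_r−ω_c),  ω_r=0, ω_c=1
ω_s = 1 − (68/34)(0−1) = 3
ω_s/ω_c = 3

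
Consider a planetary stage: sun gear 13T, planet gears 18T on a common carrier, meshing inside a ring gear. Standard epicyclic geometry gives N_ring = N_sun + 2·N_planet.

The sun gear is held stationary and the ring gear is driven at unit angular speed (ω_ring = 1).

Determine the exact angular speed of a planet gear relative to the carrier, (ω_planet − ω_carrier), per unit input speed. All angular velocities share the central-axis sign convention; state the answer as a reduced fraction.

637/1116

N_ring = 13 + 2·18 = 49
13(ω_s−ω_c) = −49(ω_r−ω_c),  ω_s=0, ω_r=1
13(0−ω_c) = −49(1−ω_c)  ⇒  62ω_c = 49  ⇒  ω_c = 49/62
sun–planet: 13·(0−49/62) = −18·(ω_p−ω_c)  ⇒  ω_p−ω_c = −(13/18)·(-49/62) = 637/1116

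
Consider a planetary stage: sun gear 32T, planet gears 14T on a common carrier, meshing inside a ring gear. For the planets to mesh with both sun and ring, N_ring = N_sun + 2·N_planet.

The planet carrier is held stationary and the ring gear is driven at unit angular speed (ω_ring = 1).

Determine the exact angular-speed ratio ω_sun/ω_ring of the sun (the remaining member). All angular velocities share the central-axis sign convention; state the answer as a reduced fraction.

N_ring = 32 + 2·14 = 60
32(ω_s−ω_c) = −60(ω_r−ω_c),  ω_c=0, ω_r=1
ω_s = 0 − (60/32)(1−0) = -15/8
ω_s/ω_r = -15/8

-15/8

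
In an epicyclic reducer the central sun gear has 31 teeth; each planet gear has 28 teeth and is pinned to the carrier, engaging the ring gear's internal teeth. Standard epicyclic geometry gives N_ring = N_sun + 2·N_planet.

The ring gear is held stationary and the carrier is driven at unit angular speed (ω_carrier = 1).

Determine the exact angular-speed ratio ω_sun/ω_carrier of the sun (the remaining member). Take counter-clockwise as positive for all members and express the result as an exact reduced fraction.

118/31

N_ring = 31 + 2·28 = 87
31(ω_s−ω_c) = −87(ω_r−ω_c),  ω_r=0, ω_c=1
ω_s = 1 − (87/31)(0−1) = 118/31
ω_s/ω_c = 118/31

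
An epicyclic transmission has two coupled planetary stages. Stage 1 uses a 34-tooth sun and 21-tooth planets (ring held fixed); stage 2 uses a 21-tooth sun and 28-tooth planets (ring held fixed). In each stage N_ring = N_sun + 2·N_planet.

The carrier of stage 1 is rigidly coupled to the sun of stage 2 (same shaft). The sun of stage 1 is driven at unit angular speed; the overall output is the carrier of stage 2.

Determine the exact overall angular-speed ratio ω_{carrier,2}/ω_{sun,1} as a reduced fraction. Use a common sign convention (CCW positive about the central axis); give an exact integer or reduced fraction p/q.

Stage 1: N_ring = 34 + 2·21 = 76
Stage 1: 34(ω_s−ω_c) = −76(ω_r−ω_c),  ω_r=0, ω_s=1
Stage 1: 34(1−ω_c) = −76(0−ω_c)  ⇒  110ω_c = 34  ⇒  ω_c = 17/55
  ⇒ ω_c¹/ω_s¹ = 17/55
Stage 2: N_ring = 21 + 2·28 = 77
Stage 2: 21(ω_s−ω_c) = −77(ω_r−ω_c),  ω_r=0, ω_s=1
Stage 2: 21(1−ω_c) = −77(0−ω_c)  ⇒  98ω_c = 21  ⇒  ω_c = 3/14
  ⇒ ω_c²/ω_s² = 3/14
Coupling ω_s² = ω_c¹ ⇒ overall = 17/55 × 3/14 = 51/770

51/770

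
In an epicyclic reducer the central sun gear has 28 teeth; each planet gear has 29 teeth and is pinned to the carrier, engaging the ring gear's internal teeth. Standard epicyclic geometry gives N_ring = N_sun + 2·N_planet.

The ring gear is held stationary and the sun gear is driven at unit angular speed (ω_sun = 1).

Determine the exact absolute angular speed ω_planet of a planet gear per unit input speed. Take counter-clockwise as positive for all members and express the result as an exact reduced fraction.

-14/29

N_ring = 28 + 2·29 = 86
28(ω_s−ω_c) = −86(ω_r−ω_c),  ω_r=0, ω_s=1
28(1−ω_c) = −86(0−ω_c)  ⇒  114ω_c = 28  ⇒  ω_c = 14/57
sun–planet: 28·(1−14/57) = −29·(ω_p−ω_c)  ⇒  ω_p−ω_c = −(28/29)·(43/57) = -1204/1653
ω_p = 14/57 − 1204/1653 = -14/29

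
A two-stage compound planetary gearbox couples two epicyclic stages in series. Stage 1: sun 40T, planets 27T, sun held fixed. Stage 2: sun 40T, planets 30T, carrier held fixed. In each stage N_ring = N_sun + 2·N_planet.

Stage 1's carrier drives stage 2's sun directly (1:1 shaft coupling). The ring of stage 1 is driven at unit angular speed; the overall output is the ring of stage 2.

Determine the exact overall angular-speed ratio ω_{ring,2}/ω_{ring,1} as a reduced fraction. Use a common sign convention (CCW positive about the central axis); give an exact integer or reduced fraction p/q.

-94/335

Stage 1: N_ring = 40 + 2·27 = 94
Stage 1: 40(ω_s−ω_c) = −94(ω_r−ω_c),  ω_s=0, ω_r=1
Stage 1: 40(0−ω_c) = −94(1−ω_c)  ⇒  134ω_c = 94  ⇒  ω_c = 47/67
  ⇒ ω_c¹/ω_r¹ = 47/67
Stage 2: N_ring = 40 + 2·30 = 100
Stage 2: 40(ω_s−ω_c) = −100(ω_r−ω_c),  ω_c=0, ω_s=1
Stage 2: ω_r = 0 − (40/100)(1−0) = -2/5
  ⇒ ω_r²/ω_s² = -2/5
Coupling ω_s² = ω_c¹ ⇒ overall = 47/67 × -2/5 = -94/335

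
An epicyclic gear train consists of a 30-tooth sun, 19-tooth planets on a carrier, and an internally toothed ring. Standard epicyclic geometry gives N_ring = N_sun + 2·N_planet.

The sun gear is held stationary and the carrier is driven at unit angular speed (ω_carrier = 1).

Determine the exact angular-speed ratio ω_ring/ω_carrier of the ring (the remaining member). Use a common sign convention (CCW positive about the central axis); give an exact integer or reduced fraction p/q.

N_ring = 30 + 2·19 = 68
30(ω_s−ω_c) = −68(ω_r−ω_c),  ω_s=0, ω_c=1
ω_r = 1 − (30/68)(0−1) = 49/34
ω_r/ω_c = 49/34

49/34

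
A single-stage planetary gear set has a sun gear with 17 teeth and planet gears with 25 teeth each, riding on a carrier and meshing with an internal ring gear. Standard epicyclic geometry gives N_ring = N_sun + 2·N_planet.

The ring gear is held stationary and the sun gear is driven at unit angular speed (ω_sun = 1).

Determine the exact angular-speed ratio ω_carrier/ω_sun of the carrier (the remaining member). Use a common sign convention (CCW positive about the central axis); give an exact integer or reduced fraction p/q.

17/84

N_ring = 17 + 2·25 = 67
17(ω_s−ω_c) = −67(ω_r−ω_c),  ω_r=0, ω_s=1
17(1−ω_c) = −67(0−ω_c)  ⇒  84ω_c = 17  ⇒  ω_c = 17/84
ω_c/ω_s = 17/84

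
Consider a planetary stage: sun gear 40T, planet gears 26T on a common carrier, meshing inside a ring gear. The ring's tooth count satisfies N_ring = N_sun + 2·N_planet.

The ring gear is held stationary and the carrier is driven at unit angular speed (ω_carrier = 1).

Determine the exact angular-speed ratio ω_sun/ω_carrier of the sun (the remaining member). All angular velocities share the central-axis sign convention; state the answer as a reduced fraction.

33/10

N_ring = 40 + 2·26 = 92
40(ω_s−ω_c) = −92(ω_r−ω_c),  ω_r=0, ω_c=1
ω_s = 1 − (92/40)(0−1) = 33/10
ω_s/ω_c = 33/10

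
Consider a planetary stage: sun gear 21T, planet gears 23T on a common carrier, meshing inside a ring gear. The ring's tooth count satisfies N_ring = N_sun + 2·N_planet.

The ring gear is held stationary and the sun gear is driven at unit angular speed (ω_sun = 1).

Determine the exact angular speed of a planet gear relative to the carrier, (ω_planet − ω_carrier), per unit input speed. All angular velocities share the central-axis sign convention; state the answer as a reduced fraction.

N_ring = 21 + 2·23 = 67
21(ω_s−ω_c) = −67(ω_r−ω_c),  ω_r=0, ω_s=1
21(1−ω_c) = −67(0−ω_c)  ⇒  88ω_c = 21  ⇒  ω_c = 21/88
sun–planet: 21·(1−21/88) = −23·(ω_p−ω_c)  ⇒  ω_p−ω_c = −(21/23)·(67/88) = -1407/2024

-1407/2024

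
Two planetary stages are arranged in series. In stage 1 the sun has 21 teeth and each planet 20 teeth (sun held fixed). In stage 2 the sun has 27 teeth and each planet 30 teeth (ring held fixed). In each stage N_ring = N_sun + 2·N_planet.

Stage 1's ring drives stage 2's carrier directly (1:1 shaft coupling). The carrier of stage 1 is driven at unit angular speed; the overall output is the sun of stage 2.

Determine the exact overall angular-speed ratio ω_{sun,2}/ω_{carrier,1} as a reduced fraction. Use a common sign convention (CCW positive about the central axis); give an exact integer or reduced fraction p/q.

Stage 1: N_ring = 21 + 2·20 = 61
Stage 1: 21(ω_s−ω_c) = −61(ω_r−ω_c),  ω_s=0, ω_c=1
Stage 1: ω_r = 1 − (21/61)(0−1) = 82/61
  ⇒ ω_r¹/ω_c¹ = 82/61
Stage 2: N_ring = 27 + 2·30 = 87
Stage 2: 27(ω_s−ω_c) = −87(ω_r−ω_c),  ω_r=0, ω_c=1
Stage 2: ω_s = 1 − (87/27)(0−1) = 38/9
  ⇒ ω_s²/ω_c² = 38/9
Coupling ω_c² = ω_r¹ ⇒ overall = 82/61 × 38/9 = 3116/549

3116/549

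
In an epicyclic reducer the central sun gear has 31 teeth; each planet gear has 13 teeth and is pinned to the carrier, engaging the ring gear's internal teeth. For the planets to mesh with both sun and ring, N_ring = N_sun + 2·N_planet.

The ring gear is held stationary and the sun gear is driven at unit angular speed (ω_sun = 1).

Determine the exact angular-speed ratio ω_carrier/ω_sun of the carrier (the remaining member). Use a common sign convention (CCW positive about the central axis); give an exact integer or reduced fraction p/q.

N_ring = 31 + 2·13 = 57
31(ω_s−ω_c) = −57(ω_r−ω_c),  ω_r=0, ω_s=1
31(1−ω_c) = −57(0−ω_c)  ⇒  88ω_c = 31  ⇒  ω_c = 31/88
ω_c/ω_s = 31/88

31/88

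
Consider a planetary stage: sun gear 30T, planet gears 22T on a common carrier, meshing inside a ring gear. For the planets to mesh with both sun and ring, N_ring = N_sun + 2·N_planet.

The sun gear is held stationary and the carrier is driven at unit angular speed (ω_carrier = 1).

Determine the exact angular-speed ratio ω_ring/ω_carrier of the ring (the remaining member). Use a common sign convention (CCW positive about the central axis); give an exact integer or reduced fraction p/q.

N_ring = 30 + 2·22 = 74
30(ω_s−ω_c) = −74(ω_r−ω_c),  ω_s=0, ω_c=1
ω_r = 1 − (30/74)(0−1) = 52/37
ω_r/ω_c = 52/37

52/37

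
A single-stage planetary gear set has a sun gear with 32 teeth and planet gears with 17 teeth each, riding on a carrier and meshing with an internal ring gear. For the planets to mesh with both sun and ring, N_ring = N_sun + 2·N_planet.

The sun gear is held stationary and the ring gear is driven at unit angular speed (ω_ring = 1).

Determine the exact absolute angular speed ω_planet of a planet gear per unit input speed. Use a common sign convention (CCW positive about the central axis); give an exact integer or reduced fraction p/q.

N_ring = 32 + 2·17 = 66
32(ω_s−ω_c) = −66(ω_r−ω_c),  ω_s=0, ω_r=1
32(0−ω_c) = −66(1−ω_c)  ⇒  98ω_c = 66  ⇒  ω_c = 33/49
sun–planet: 32·(0−33/49) = −17·(ω_p−ω_c)  ⇒  ω_p−ω_c = −(32/17)·(-33/49) = 1056/833
ω_p = 33/49 + 1056/833 = 33/17

33/17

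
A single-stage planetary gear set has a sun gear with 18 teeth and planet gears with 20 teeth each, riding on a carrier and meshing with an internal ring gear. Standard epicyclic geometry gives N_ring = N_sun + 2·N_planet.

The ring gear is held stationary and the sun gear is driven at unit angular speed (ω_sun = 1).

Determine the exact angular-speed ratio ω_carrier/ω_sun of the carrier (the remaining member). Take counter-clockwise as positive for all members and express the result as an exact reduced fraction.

9/38

N_ring = 18 + 2·20 = 58
18(ω_s−ω_c) = −58(ω_r−ω_c),  ω_r=0, ω_s=1
18(1−ω_c) = −58(0−ω_c)  ⇒  76ω_c = 18  ⇒  ω_c = 9/38
ω_c/ω_s = 9/38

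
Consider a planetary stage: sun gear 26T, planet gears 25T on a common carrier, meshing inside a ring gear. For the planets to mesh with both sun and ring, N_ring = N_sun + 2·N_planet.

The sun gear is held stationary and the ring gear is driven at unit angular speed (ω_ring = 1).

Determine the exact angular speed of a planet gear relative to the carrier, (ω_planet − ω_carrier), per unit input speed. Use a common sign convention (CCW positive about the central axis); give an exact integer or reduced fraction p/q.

988/1275

N_ring = 26 + 2·25 = 76
26(ω_s−ω_c) = −76(ω_r−ω_c),  ω_s=0, ω_r=1
26(0−ω_c) = −76(1−ω_c)  ⇒  102ω_c = 76  ⇒  ω_c = 38/51
sun–planet: 26·(0−38/51) = −25·(ω_p−ω_c)  ⇒  ω_p−ω_c = −(26/25)·(-38/51) = 988/1275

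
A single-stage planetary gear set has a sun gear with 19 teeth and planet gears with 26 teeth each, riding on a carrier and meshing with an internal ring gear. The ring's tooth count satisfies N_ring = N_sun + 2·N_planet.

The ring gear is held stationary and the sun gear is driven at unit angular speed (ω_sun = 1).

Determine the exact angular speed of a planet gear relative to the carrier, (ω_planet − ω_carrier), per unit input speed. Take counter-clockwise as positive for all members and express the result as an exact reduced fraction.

N_ring = 19 + 2·26 = 71
19(ω_s−ω_c) = −71(ω_r−ω_c),  ω_r=0, ω_s=1
19(1−ω_c) = −71(0−ω_c)  ⇒  90ω_c = 19  ⇒  ω_c = 19/90
sun–planet: 19·(1−19/90) = −26·(ω_p−ω_c)  ⇒  ω_p−ω_c = −(19/26)·(71/90) = -1349/2340

-1349/2340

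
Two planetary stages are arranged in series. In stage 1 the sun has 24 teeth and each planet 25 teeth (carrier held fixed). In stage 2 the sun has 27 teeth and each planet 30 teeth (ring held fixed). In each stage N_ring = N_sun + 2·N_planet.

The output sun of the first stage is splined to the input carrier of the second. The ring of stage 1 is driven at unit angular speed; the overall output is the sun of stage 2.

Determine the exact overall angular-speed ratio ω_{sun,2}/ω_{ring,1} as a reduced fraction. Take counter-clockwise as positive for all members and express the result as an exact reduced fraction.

Stage 1: N_ring = 24 + 2·25 = 74
Stage 1: 24(ω_s−ω_c) = −74(ω_r−ω_c),  ω_c=0, ω_r=1
Stage 1: ω_s = 0 − (74/24)(1−0) = -37/12
  ⇒ ω_s¹/ω_r¹ = -37/12
Stage 2: N_ring = 27 + 2·30 = 87
Stage 2: 27(ω_s−ω_c) = −87(ω_r−ω_c),  ω_r=0, ω_c=1
Stage 2: ω_s = 1 − (87/27)(0−1) = 38/9
  ⇒ ω_s²/ω_c² = 38/9
Coupling ω_c² = ω_s¹ ⇒ overall = -37/12 × 38/9 = -703/54

-703/54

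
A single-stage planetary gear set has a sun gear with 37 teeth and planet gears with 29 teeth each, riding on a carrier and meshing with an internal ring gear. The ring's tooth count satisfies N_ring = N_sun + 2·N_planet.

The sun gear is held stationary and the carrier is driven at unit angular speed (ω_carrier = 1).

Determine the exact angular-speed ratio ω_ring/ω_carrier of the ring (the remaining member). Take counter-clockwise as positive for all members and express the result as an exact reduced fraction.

N_ring = 37 + 2·29 = 95
37(ω_s−ω_c) = −95(ω_r−ω_c),  ω_s=0, ω_c=1
ω_r = 1 − (37/95)(0−1) = 132/95
ω_r/ω_c = 132/95

132/95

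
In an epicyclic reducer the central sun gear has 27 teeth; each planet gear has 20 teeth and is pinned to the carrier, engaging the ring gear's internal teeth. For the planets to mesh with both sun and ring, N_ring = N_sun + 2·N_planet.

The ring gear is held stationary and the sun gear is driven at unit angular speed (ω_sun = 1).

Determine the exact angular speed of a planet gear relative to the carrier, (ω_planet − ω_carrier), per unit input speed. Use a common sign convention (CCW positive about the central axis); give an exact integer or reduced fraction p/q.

N_ring = 27 + 2·20 = 67
27(ω_s−ω_c) = −67(ω_r−ω_c),  ω_r=0, ω_s=1
27(1−ω_c) = −67(0−ω_c)  ⇒  94ω_c = 27  ⇒  ω_c = 27/94
sun–planet: 27·(1−27/94) = −20·(ω_p−ω_c)  ⇒  ω_p−ω_c = −(27/20)·(67/94) = -1809/1880

-1809/1880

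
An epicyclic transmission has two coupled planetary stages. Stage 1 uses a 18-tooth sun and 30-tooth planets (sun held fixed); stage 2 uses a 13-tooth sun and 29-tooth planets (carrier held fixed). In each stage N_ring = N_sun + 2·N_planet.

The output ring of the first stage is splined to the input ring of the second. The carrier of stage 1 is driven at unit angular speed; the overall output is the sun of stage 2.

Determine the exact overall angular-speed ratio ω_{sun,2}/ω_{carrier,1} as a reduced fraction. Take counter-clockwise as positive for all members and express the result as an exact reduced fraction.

Stage 1: N_ring = 18 + 2·30 = 78
Stage 1: 18(ω_s−ω_c) = −78(ω_r−ω_c),  ω_s=0, ω_c=1
Stage 1: ω_r = 1 − (18/78)(0−1) = 16/13
  ⇒ ω_r¹/ω_c¹ = 16/13
Stage 2: N_ring = 13 + 2·29 = 71
Stage 2: 13(ω_s−ω_c) = −71(ω_r−ω_c),  ω_c=0, ω_r=1
Stage 2: ω_s = 0 − (71/13)(1−0) = -71/13
  ⇒ ω_s²/ω_r² = -71/13
Coupling ω_r² = ω_r¹ ⇒ overall = 16/13 × -71/13 = -1136/169

-1136/169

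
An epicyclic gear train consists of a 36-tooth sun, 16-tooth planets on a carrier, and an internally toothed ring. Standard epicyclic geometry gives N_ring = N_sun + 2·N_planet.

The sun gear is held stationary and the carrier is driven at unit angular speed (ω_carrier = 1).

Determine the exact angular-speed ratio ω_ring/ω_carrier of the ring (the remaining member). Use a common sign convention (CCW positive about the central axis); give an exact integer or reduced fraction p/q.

N_ring = 36 + 2·16 = 68
36(ω_s−ω_c) = −68(ω_r−ω_c),  ω_s=0, ω_c=1
ω_r = 1 − (36/68)(0−1) = 26/17
ω_r/ω_c = 26/17

26/17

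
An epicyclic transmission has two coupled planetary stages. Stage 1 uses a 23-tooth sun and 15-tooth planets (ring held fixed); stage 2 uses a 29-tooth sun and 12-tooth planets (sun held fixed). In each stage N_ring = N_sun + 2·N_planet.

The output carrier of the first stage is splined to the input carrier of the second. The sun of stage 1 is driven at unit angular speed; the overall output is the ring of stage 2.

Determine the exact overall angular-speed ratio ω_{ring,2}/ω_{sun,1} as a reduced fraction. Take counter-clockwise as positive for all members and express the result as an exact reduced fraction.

943/2014

Stage 1: N_ring = 23 + 2·15 = 53
Stage 1: 23(ω_s−ω_c) = −53(ω_r−ω_c),  ω_r=0, ω_s=1
Stage 1: 23(1−ω_c) = −53(0−ω_c)  ⇒  76ω_c = 23  ⇒  ω_c = 23/76
  ⇒ ω_c¹/ω_s¹ = 23/76
Stage 2: N_ring = 29 + 2·12 = 53
Stage 2: 29(ω_s−ω_c) = −53(ω_r−ω_c),  ω_s=0, ω_c=1
Stage 2: ω_r = 1 − (29/53)(0−1) = 82/53
  ⇒ ω_r²/ω_c² = 82/53
Coupling ω_c² = ω_c¹ ⇒ overall = 23/76 × 82/53 = 943/2014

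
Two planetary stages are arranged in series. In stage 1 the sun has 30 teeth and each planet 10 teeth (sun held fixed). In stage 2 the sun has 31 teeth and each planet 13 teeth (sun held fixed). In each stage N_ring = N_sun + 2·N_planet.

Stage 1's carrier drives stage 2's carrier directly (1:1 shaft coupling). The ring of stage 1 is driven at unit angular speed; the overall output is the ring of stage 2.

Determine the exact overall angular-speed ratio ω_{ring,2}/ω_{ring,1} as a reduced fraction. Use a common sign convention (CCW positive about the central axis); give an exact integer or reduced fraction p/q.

55/57

Stage 1: N_ring = 30 + 2·10 = 50
Stage 1: 30(ω_s−ω_c) = −50(ω_r−ω_c),  ω_s=0, ω_r=1
Stage 1: 30(0−ω_c) = −50(1−ω_c)  ⇒  80ω_c = 50  ⇒  ω_c = 5/8
  ⇒ ω_c¹/ω_r¹ = 5/8
Stage 2: N_ring = 31 + 2·13 = 57
Stage 2: 31(ω_s−ω_c) = −57(ω_r−ω_c),  ω_s=0, ω_c=1
Stage 2: ω_r = 1 − (31/57)(0−1) = 88/57
  ⇒ ω_r²/ω_c² = 88/57
Coupling ω_c² = ω_c¹ ⇒ overall = 5/8 × 88/57 = 55/57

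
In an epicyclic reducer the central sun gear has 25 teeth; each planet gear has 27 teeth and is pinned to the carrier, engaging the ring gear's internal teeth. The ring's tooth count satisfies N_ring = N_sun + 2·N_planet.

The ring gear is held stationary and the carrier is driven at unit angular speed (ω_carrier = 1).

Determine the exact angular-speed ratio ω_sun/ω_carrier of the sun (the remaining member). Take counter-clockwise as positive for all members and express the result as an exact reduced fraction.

104/25

N_ring = 25 + 2·27 = 79
25(ω_s−ω_c) = −79(ω_r−ω_c),  ω_r=0, ω_c=1
ω_s = 1 − (79/25)(0−1) = 104/25
ω_s/ω_c = 104/25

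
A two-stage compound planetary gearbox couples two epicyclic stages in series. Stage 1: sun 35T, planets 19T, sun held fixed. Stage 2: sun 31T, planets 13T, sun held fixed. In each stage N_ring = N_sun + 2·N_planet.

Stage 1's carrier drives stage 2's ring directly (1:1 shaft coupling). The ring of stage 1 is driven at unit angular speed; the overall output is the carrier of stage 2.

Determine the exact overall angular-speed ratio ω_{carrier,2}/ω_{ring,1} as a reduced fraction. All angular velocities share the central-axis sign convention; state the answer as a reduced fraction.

1387/3168

Stage 1: N_ring = 35 + 2·19 = 73
Stage 1: 35(ω_s−ω_c) = −73(ω_r−ω_c),  ω_s=0, ω_r=1
Stage 1: 35(0−ω_c) = −73(1−ω_c)  ⇒  108ω_c = 73  ⇒  ω_c = 73/108
  ⇒ ω_c¹/ω_r¹ = 73/108
Stage 2: N_ring = 31 + 2·13 = 57
Stage 2: 31(ω_s−ω_c) = −57(ω_r−ω_c),  ω_s=0, ω_r=1
Stage 2: 31(0−ω_c) = −57(1−ω_c)  ⇒  88ω_c = 57  ⇒  ω_c = 57/88
  ⇒ ω_c²/ω_r² = 57/88
Coupling ω_r² = ω_c¹ ⇒ overall = 73/108 × 57/88 = 1387/3168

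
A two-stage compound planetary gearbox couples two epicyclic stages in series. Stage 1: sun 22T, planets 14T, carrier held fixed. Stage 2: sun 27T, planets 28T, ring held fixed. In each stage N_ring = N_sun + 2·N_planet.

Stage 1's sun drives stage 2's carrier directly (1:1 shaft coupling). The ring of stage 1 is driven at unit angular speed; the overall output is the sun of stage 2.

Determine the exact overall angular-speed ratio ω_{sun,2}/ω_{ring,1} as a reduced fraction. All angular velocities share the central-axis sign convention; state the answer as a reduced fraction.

-250/27

Stage 1: N_ring = 22 + 2·14 = 50
Stage 1: 22(ω_s−ω_c) = −50(ω_r−ω_c),  ω_c=0, ω_r=1
Stage 1: ω_s = 0 − (50/22)(1−0) = -25/11
  ⇒ ω_s¹/ω_r¹ = -25/11
Stage 2: N_ring = 27 + 2·28 = 83
Stage 2: 27(ω_s−ω_c) = −83(ω_r−ω_c),  ω_r=0, ω_c=1
Stage 2: ω_s = 1 − (83/27)(0−1) = 110/27
  ⇒ ω_s²/ω_c² = 110/27
Coupling ω_c² = ω_s¹ ⇒ overall = -25/11 × 110/27 = -250/27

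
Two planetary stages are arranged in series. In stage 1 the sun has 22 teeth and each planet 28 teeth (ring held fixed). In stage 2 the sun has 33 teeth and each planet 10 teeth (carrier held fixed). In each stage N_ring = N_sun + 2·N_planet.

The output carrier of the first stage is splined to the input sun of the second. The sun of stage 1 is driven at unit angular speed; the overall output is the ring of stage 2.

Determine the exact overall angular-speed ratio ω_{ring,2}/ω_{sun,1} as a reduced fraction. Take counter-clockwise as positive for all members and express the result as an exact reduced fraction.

Stage 1: N_ring = 22 + 2·28 = 78
Stage 1: 22(ω_s−ω_c) = −78(ω_r−ω_c),  ω_r=0, ω_s=1
Stage 1: 22(1−ω_c) = −78(0−ω_c)  ⇒  100ω_c = 22  ⇒  ω_c = 11/50
  ⇒ ω_c¹/ω_s¹ = 11/50
Stage 2: N_ring = 33 + 2·10 = 53
Stage 2: 33(ω_s−ω_c) = −53(ω_r−ω_c),  ω_c=0, ω_s=1
Stage 2: ω_r = 0 − (33/53)(1−0) = -33/53
  ⇒ ω_r²/ω_s² = -33/53
Coupling ω_s² = ω_c¹ ⇒ overall = 11/50 × -33/53 = -363/2650

-363/2650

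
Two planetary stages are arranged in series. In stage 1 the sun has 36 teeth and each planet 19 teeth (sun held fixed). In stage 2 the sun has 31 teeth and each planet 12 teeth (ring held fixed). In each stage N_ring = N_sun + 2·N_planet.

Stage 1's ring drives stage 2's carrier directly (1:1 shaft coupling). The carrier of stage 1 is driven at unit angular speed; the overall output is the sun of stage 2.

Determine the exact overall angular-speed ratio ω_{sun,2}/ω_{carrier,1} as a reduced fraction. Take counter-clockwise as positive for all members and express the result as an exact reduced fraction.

Stage 1: N_ring = 36 + 2·19 = 74
Stage 1: 36(ω_s−ω_c) = −74(ω_r−ω_c),  ω_s=0, ω_c=1
Stage 1: ω_r = 1 − (36/74)(0−1) = 55/37
  ⇒ ω_r¹/ω_c¹ = 55/37
Stage 2: N_ring = 31 + 2·12 = 55
Stage 2: 31(ω_s−ω_c) = −55(ω_r−ω_c),  ω_r=0, ω_c=1
Stage 2: ω_s = 1 − (55/31)(0−1) = 86/31
  ⇒ ω_s²/ω_c² = 86/31
Coupling ω_c² = ω_r¹ ⇒ overall = 55/37 × 86/31 = 4730/1147

4730/1147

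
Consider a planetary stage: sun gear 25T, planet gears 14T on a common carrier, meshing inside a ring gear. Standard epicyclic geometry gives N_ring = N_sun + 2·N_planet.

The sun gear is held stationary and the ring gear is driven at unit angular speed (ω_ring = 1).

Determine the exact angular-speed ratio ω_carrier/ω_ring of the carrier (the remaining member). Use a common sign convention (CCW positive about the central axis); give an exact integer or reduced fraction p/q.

N_ring = 25 + 2·14 = 53
25(ω_s−ω_c) = −53(ω_r−ω_c),  ω_s=0, ω_r=1
25(0−ω_c) = −53(1−ω_c)  ⇒  78ω_c = 53  ⇒  ω_c = 53/78
ω_c/ω_r = 53/78

53/78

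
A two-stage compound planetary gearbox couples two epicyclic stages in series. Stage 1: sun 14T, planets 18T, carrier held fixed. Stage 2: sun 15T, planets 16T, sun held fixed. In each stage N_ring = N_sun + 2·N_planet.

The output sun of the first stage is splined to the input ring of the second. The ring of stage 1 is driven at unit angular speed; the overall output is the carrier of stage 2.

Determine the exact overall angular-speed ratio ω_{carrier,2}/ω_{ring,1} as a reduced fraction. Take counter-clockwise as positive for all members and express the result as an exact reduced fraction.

-1175/434

Stage 1: N_ring = 14 + 2·18 = 50
Stage 1: 14(ω_s−ω_c) = −50(ω_r−ω_c),  ω_c=0, ω_r=1
Stage 1: ω_s = 0 − (50/14)(1−0) = -25/7
  ⇒ ω_s¹/ω_r¹ = -25/7
Stage 2: N_ring = 15 + 2·16 = 47
Stage 2: 15(ω_s−ω_c) = −47(ω_r−ω_c),  ω_s=0, ω_r=1
Stage 2: 15(0−ω_c) = −47(1−ω_c)  ⇒  62ω_c = 47  ⇒  ω_c = 47/62
  ⇒ ω_c²/ω_r² = 47/62
Coupling ω_r² = ω_s¹ ⇒ overall = -25/7 × 47/62 = -1175/434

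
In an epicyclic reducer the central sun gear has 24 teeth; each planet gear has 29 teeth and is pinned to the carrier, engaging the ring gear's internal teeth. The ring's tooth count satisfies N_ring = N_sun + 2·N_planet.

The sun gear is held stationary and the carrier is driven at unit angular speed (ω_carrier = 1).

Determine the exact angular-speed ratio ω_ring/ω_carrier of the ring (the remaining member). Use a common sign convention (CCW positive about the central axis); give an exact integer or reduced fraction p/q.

53/41

N_ring = 24 + 2·29 = 82
24(ω_s−ω_c) = −82(ω_r−ω_c),  ω_s=0, ω_c=1
ω_r = 1 − (24/82)(0−1) = 53/41
ω_r/ω_c = 53/41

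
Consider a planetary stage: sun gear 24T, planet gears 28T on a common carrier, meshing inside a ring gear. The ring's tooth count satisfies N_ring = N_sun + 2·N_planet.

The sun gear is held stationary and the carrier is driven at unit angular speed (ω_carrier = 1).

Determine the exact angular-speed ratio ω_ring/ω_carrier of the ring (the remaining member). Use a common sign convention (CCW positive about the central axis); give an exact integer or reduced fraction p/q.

13/10

N_ring = 24 + 2·28 = 80
24(ω_s−ω_c) = −80(ω_r−ω_c),  ω_s=0, ω_c=1
ω_r = 1 − (24/80)(0−1) = 13/10
ω_r/ω_c = 13/10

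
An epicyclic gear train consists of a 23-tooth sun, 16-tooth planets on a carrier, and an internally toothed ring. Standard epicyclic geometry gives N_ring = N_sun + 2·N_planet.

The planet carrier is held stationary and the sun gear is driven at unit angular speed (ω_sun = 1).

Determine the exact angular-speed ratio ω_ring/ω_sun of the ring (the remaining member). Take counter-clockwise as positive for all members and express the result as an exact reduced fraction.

-23/55

N_ring = 23 + 2·16 = 55
23(ω_s−ω_c) = −55(ω_r−ω_c),  ω_c=0, ω_s=1
ω_r = 0 − (23/55)(1−0) = -23/55
ω_r/ω_s = -23/55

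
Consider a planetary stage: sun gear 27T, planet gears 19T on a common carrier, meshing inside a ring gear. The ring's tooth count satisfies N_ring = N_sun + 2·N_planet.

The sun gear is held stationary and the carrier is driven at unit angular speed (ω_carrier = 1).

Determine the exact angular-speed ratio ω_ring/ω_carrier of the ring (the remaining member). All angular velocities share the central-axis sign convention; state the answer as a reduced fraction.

N_ring = 27 + 2·19 = 65
27(ω_s−ω_c) = −65(ω_r−ω_c),  ω_s=0, ω_c=1
ω_r = 1 − (27/65)(0−1) = 92/65
ω_r/ω_c = 92/65

92/65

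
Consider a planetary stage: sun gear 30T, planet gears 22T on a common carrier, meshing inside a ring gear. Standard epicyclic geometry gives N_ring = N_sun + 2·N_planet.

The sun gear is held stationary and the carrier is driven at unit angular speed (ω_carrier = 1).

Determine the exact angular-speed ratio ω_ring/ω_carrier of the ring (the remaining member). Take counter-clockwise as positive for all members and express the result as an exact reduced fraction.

52/37

N_ring = 30 + 2·22 = 74
30(ω_s−ω_c) = −74(ω_r−ω_c),  ω_s=0, ω_c=1
ω_r = 1 − (30/74)(0−1) = 52/37
ω_r/ω_c = 52/37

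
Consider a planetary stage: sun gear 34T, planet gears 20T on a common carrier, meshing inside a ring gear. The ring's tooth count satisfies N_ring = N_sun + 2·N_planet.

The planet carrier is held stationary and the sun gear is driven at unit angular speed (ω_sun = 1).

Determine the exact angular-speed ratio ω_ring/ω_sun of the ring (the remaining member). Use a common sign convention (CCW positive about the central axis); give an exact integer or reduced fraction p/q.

N_ring = 34 + 2·20 = 74
34(ω_s−ω_c) = −74(ω_r−ω_c),  ω_c=0, ω_s=1
ω_r = 0 − (34/74)(1−0) = -17/37
ω_r/ω_s = -17/37

-17/37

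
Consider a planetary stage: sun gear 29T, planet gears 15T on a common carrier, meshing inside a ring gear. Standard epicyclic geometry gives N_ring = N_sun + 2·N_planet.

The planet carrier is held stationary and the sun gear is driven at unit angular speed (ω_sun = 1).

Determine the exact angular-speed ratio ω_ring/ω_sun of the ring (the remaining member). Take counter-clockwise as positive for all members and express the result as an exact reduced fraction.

-29/59

N_ring = 29 + 2·15 = 59
29(ω_s−ω_c) = −59(ω_r−ω_c),  ω_c=0, ω_s=1
ω_r = 0 − (29/59)(1−0) = -29/59
ω_r/ω_s = -29/59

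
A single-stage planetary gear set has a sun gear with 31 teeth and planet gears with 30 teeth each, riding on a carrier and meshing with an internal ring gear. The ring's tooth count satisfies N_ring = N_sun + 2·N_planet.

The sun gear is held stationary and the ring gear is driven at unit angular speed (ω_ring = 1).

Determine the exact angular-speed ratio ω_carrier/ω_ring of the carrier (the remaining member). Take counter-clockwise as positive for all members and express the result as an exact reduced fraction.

91/122

N_ring = 31 + 2·30 = 91
31(ω_s−ω_c) = −91(ω_r−ω_c),  ω_s=0, ω_r=1
31(0−ω_c) = −91(1−ω_c)  ⇒  122ω_c = 91  ⇒  ω_c = 91/122
ω_c/ω_r = 91/122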